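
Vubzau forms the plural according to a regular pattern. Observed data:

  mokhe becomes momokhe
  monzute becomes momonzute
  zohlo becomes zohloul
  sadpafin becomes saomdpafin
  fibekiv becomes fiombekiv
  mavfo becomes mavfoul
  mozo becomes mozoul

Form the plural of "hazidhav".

haomzidhav

mokhe and mozo both begin with m- yet inflect differently (momokhe, mozoul), so the first letter is not what conditions the rule; the final letter is.
"hazidhav" ends in -v. The one such stem in the data (fibekiv → fiombekiv) inserts -om- after the first vowel (as does sadpafin), so the same rule applies.
So hazidhav → haomzidhav.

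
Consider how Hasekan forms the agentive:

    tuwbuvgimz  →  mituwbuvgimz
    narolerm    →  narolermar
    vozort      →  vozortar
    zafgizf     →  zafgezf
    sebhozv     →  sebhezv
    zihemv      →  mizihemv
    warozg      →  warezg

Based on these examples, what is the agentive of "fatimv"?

sebhozv and zihemv both end in -v yet inflect differently (sebhezv, mizihemv), so the final letter is not what conditions the rule; the second-to-last letter is.
"fatimv" has second-to-last letter 'm'. The stems whose second-to-last letter is 'm' (zihemv → mizihemv, tuwbuvgimz → mituwbuvgimz) add the prefix mi-.
The other patterns: stems whose second-to-last letter is 'z' change the last vowel to 'e'; stems whose second-to-last letter is 'r' add -ar.
So fatimv → mifatimv.

mifatimv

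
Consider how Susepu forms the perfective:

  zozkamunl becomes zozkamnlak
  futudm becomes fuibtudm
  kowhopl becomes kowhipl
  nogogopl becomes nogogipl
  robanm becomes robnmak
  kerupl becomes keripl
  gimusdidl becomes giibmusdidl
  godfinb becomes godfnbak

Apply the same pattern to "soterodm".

soibterodm

zozkamunl and kowhopl both end in -l yet inflect differently (zozkamnlak, kowhipl), so the final letter is not what conditions the rule; the second-to-last letter is.
"soterodm" has second-to-last letter 'd'. The stems whose second-to-last letter is 'd' (futudm → fuibtudm, gimusdidl → giibmusdidl) insert -ib- after the first vowel.
The other patterns: stems whose second-to-last letter is 'n' delete the last vowel and add -ak; stems whose second-to-last letter is 'p' change the last vowel to 'i'.
So soterodm → soibterodm.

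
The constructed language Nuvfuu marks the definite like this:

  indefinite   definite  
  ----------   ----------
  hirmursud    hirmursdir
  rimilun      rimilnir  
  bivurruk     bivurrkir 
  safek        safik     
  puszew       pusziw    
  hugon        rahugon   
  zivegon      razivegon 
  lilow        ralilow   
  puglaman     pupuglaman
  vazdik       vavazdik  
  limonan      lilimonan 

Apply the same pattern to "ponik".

bivurruk and safek both end in -k yet inflect differently (bivurrkir, safik), so the final letter is not what conditions the rule; the last vowel is.
"ponik" has last vowel 'i'. The one such stem in the data (vazdik → vavazdik) repeats the first consonant+vowel as a prefix (as do puglaman, limonan), so the same rule applies.
The other patterns: stems whose last vowel is 'u' delete the last vowel and add -ir; stems whose last vowel is 'e' change the last vowel to 'i'; stems whose last vowel is 'o' add the prefix ra-.
So ponik → poponik.

poponik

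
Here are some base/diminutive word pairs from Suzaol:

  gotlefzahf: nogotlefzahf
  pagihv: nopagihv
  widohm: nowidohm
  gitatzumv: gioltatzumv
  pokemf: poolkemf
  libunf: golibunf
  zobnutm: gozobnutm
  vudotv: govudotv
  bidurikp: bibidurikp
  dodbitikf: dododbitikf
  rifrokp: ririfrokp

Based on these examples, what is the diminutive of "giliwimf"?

pagihv and gitatzumv both end in -v yet inflect differently (nopagihv, gioltatzumv), so the final letter is not what conditions the rule; the second-to-last letter is.
"giliwimf" has second-to-last letter 'm'. The stems whose second-to-last letter is 'm' (gitatzumv → gioltatzumv, pokemf → poolkemf) insert -ol- after the first vowel.
So giliwimf → giolliwimf.

giolliwimf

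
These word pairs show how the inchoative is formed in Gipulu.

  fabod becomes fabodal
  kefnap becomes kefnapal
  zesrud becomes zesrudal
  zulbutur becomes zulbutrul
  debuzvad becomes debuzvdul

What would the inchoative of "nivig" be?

"nivig" has 2 vowels. The stems with 2 vowels (fabod → fabodal, kefnap → kefnapal, zesrud → zesrudal) add -al.
The other pattern: stems with 3 vowels delete the last vowel and add -ul.
So nivig → nivigal.

nivigal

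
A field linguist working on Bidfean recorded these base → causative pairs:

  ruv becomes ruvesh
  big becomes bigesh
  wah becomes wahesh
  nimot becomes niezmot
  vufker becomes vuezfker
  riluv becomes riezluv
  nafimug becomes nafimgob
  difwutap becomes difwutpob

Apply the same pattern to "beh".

behesh

ruv and riluv both end in -v yet inflect differently (ruvesh, riezluv), so the final letter is not what conditions the rule; the number of vowels is.
"beh" has 1 vowel. The stems with 1 vowel (ruv → ruvesh, big → bigesh, wah → wahesh) add -esh.
So beh → behesh.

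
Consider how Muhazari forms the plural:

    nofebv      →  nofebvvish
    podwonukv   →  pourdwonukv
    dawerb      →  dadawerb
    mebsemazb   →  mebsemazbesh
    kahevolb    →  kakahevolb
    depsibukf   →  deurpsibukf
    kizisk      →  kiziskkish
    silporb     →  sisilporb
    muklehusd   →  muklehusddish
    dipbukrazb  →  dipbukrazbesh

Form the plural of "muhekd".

"muhekd" has second-to-last letter 'k'. The stems whose second-to-last letter is 'k' (podwonukv → pourdwonukv, depsibukf → deurpsibukf) insert -ur- after the first vowel.
So muhekd → muurhekd.

muurhekd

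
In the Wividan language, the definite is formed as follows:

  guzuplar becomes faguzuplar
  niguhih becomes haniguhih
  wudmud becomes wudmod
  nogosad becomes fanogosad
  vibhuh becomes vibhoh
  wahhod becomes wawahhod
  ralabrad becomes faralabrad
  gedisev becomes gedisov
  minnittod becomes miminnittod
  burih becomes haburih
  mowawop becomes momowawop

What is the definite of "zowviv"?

"zowviv" has last vowel 'i'. The stems whose last vowel is 'i' (burih → haburih, niguhih → haniguhih) add the prefix ha-.
So zowviv → hazowviv.

hazowviv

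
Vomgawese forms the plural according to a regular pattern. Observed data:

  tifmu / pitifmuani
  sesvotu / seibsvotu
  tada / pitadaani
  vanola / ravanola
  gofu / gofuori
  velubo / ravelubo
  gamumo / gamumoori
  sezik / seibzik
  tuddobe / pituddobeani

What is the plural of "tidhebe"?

sesvotu and tifmu both end in -u yet inflect differently (seibsvotu, pitifmuani), so the final letter is not what conditions the rule; the first letter is.
"tidhebe" begins with t-. The stems beginning with t- (tifmu → pitifmuani, tuddobe → pituddobeani, tada → pitadaani) add pi- … -ani around the stem.
So tidhebe → pitidhebeani.

pitidhebeani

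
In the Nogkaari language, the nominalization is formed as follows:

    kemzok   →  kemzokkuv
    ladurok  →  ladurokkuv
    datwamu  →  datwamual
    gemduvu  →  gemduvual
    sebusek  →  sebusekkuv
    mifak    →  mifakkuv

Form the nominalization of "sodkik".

gemduvu and sebusek both have 3 vowels yet inflect differently (gemduvual, sebusekkuv), so the number of vowels is not what conditions the rule; the final letter is.
"sodkik" ends in -k. The stems ending in -k (kemzok → kemzokkuv, mifak → mifakkuv, sebusek → sebusekkuv) double the final consonant and add -uv.
The other pattern: stems ending in -u add -al.
So sodkik → sodkikkuv.

sodkikkuv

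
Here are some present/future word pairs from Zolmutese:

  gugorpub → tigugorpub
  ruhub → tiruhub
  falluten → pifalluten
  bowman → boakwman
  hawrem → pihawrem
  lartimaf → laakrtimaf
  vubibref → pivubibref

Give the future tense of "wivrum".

vubibref and lartimaf both end in -f yet inflect differently (pivubibref, laakrtimaf), so the final letter is not what conditions the rule; the last vowel is.
"wivrum" has last vowel 'u'. The stems whose last vowel is 'u' (ruhub → tiruhub, gugorpub → tigugorpub) add the prefix ti-.
So wivrum → tiwivrum.

tiwivrum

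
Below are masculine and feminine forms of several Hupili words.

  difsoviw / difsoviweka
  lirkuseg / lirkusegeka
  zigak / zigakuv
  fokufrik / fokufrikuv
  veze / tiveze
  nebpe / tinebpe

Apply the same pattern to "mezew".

"mezew" ends in -w. The one such stem in the data (difsoviw → difsoviweka) adds -eka, so the same rule applies.
The other patterns: stems ending in -k add -uv; stems ending in -e add the prefix ti-.
So mezew → mezeweka.

mezeweka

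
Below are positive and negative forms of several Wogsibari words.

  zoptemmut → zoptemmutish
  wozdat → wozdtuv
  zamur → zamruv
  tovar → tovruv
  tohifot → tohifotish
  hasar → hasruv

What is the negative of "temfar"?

"temfar" has 2 vowels. The stems with 2 vowels (zamur → zamruv, tovar → tovruv, hasar → hasruv) delete the last vowel and add -uv.
So temfar → temfruv.

temfruv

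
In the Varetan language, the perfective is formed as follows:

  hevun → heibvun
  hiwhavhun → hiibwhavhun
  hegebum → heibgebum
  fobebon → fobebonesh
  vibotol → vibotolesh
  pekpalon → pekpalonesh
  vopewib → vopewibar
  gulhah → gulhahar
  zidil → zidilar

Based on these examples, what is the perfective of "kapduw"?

kaibpduw

hevun and fobebon both end in -n yet inflect differently (heibvun, fobebonesh), so the final letter is not what conditions the rule; the last vowel is.
"kapduw" has last vowel 'u'. The stems whose last vowel is 'u' (hevun → heibvun, hiwhavhun → hiibwhavhun, hegebum → heibgebum) insert -ib- after the first vowel.
So kapduw → kaibpduw.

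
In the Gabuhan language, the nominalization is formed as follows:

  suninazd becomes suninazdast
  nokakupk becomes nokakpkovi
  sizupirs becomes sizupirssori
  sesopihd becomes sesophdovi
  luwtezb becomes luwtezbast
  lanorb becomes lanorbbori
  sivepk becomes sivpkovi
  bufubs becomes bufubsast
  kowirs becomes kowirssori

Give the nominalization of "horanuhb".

horanhbovi

lanorb and luwtezb both end in -b yet inflect differently (lanorbbori, luwtezbast), so the final letter is not what conditions the rule; the second-to-last letter is.
"horanuhb" has second-to-last letter 'h'. The one such stem in the data (sesopihd → sesophdovi) deletes the last vowel and adds -ovi (as do sivepk, nokakupk), so the same rule applies.
The other patterns: stems whose second-to-last letter is 'r' double the final consonant and add -ori; stems whose second-to-last letter is 'b' or 'z' add -ast.
So horanuhb → horanhbovi.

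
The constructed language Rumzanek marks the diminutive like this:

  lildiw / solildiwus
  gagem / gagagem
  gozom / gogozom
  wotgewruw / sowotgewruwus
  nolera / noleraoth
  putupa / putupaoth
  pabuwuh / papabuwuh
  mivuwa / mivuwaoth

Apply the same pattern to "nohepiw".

sonohepiwus

"nohepiw" ends in -w. The stems ending in -w (wotgewruw → sowotgewruwus, lildiw → solildiwus) add so- … -us around the stem.
So nohepiw → sonohepiwus.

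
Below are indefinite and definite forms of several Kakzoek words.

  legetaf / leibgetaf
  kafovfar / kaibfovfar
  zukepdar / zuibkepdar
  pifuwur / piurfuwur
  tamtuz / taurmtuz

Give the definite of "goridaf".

goibridaf

"goridaf" has last vowel 'a'. The stems whose last vowel is 'a' (legetaf → leibgetaf, kafovfar → kaibfovfar, zukepdar → zuibkepdar) insert -ib- after the first vowel.
The other pattern: stems whose last vowel is 'u' insert -ur- after the first vowel.
So goridaf → goibridaf.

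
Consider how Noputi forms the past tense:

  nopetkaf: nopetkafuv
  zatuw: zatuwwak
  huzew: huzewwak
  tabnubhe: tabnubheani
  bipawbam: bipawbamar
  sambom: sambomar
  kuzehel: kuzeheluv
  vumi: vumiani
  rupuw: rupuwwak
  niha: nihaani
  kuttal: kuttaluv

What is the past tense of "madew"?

kuttal and bipawbam both have last vowel 'a' yet inflect differently (kuttaluv, bipawbamar), so the last vowel is not what conditions the rule; the final letter is.
"madew" ends in -w. The stems ending in -w (zatuw → zatuwwak, huzew → huzewwak, rupuw → rupuwwak) double the final consonant and add -ak.
So madew → madewwak.

madewwak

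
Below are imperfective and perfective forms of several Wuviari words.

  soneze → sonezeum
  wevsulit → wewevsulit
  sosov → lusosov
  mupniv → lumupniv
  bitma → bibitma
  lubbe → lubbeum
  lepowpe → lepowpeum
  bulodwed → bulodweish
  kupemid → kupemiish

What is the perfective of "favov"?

"favov" ends in -v. The stems ending in -v (sosov → lusosov, mupniv → lumupniv) add the prefix lu-.
The other patterns: stems ending in -e add -um; stems ending in -d drop the final letter and add -ish; stems ending in -a or -t repeat the first consonant+vowel as a prefix.
So favov → lufavov.

lufavov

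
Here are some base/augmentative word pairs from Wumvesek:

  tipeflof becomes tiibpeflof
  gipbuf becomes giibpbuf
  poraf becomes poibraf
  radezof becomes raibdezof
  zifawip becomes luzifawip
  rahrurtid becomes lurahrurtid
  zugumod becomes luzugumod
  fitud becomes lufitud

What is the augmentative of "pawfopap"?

tipeflof and zugumod both have last vowel 'o' yet inflect differently (tiibpeflof, luzugumod), so the last vowel is not what conditions the rule; the final letter is.
"pawfopap" ends in -p. The one such stem in the data (zifawip → luzifawip) adds the prefix lu-, so the same rule applies.
The other pattern: stems ending in -f insert -ib- after the first vowel.
So pawfopap → lupawfopap.

lupawfopap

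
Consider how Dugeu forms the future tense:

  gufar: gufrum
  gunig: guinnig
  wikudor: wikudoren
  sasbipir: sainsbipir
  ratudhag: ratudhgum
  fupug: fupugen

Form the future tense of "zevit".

wikudor and gufar both end in -r yet inflect differently (wikudoren, gufrum), so the final letter is not what conditions the rule; the last vowel is.
"zevit" has last vowel 'i'. The stems whose last vowel is 'i' (gunig → guinnig, sasbipir → sainsbipir) insert -in- after the first vowel.
The other patterns: stems whose last vowel is 'o' or 'u' add -en; stems whose last vowel is 'a' delete the last vowel and add -um.
So zevit → zeinvit.

zeinvit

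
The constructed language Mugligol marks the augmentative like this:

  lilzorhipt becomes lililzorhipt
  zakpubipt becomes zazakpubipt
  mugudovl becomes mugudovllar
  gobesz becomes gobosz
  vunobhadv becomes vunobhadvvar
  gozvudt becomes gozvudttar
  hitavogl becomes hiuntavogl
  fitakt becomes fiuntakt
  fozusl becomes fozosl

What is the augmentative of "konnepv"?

kokonnepv

fozusl and mugudovl both end in -l yet inflect differently (fozosl, mugudovllar), so the final letter is not what conditions the rule; the second-to-last letter is.
"konnepv" has second-to-last letter 'p'. The stems whose second-to-last letter is 'p' (zakpubipt → zazakpubipt, lilzorhipt → lililzorhipt) repeat the first consonant+vowel as a prefix.
So konnepv → kokonnepv.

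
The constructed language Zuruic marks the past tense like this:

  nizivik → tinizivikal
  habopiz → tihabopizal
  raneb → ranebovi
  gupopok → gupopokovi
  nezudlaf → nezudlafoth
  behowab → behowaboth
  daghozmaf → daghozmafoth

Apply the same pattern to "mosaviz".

behowab and raneb both end in -b yet inflect differently (behowaboth, ranebovi), so the final letter is not what conditions the rule; the last vowel is.
"mosaviz" has last vowel 'i'. The stems whose last vowel is 'i' (nizivik → tinizivikal, habopiz → tihabopizal) add ti- … -al around the stem.
The other patterns: stems whose last vowel is 'a' add -oth; stems whose last vowel is 'e' or 'o' add -ovi.
So mosaviz → timosavizal.

timosavizal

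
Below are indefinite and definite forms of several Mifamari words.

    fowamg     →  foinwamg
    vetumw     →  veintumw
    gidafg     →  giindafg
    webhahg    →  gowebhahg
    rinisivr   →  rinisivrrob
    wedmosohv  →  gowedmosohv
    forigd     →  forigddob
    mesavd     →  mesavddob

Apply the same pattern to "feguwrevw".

"feguwrevw" has second-to-last letter 'v'. The stems whose second-to-last letter is 'v' (rinisivr → rinisivrrob, mesavd → mesavddob) double the final consonant and add -ob.
So feguwrevw → feguwrevwwob.

feguwrevwwob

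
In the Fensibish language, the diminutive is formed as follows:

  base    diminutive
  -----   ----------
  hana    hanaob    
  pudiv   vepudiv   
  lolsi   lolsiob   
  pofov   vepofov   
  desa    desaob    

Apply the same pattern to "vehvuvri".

"vehvuvri" ends in a vowel. The stems ending in a vowel (lolsi → lolsiob, desa → desaob, hana → hanaob) add -ob.
The other pattern: stems ending in a consonant add the prefix ve-.
So vehvuvri → vehvuvriob.

vehvuvriob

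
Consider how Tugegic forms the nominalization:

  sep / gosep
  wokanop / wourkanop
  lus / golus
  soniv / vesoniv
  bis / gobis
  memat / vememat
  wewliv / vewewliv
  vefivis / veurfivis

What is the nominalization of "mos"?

bis and vefivis both end in -s yet inflect differently (gobis, veurfivis), so the final letter is not what conditions the rule; the number of vowels is.
"mos" has 1 vowel. The stems with 1 vowel (bis → gobis, sep → gosep, lus → golus) add the prefix go-.
The other patterns: stems with 2 vowels add the prefix ve-; stems with 3 vowels insert -ur- after the first vowel.
So mos → gomos.

gomos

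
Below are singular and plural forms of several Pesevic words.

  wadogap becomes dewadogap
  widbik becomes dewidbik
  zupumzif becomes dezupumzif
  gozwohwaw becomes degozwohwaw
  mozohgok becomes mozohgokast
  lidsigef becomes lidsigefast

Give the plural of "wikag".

widbik and mozohgok both end in -k yet inflect differently (dewidbik, mozohgokast), so the final letter is not what conditions the rule; the last vowel is.
"wikag" has last vowel 'a'. The stems whose last vowel is 'a' (wadogap → dewadogap, gozwohwaw → degozwohwaw) add the prefix de-.
The other pattern: stems whose last vowel is 'e' or 'o' add -ast.
So wikag → dewikag.

dewikag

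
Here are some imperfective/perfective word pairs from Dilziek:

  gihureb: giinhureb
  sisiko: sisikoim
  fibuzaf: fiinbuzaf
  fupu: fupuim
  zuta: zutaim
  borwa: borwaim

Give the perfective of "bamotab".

fibuzaf and borwa both have last vowel 'a' yet inflect differently (fiinbuzaf, borwaim), so the last vowel is not what conditions the rule; whether the stem ends in a vowel or a consonant is.
"bamotab" ends in a consonant. The stems ending in a consonant (gihureb → giinhureb, fibuzaf → fiinbuzaf) insert -in- after the first vowel.
The other pattern: stems ending in a vowel add -im.
So bamotab → bainmotab.

bainmotab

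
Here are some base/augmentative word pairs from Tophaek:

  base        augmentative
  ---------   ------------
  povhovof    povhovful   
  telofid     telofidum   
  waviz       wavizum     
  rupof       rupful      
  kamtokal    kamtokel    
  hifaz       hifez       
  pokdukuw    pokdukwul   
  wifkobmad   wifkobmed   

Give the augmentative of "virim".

virimum

waviz and hifaz both end in -z yet inflect differently (wavizum, hifez), so the final letter is not what conditions the rule; the last vowel is.
"virim" has last vowel 'i'. The stems whose last vowel is 'i' (telofid → telofidum, waviz → wavizum) add -um.
The other patterns: stems whose last vowel is 'a' change the last vowel to 'e'; stems whose last vowel is 'o' or 'u' delete the last vowel and add -ul.
So virim → virimum.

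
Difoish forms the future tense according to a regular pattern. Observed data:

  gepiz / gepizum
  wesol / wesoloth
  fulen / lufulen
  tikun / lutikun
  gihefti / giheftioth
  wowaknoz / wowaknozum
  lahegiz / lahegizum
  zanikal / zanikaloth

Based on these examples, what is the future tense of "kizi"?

"kizi" ends in -i. The one such stem in the data (gihefti → giheftioth) adds -oth, so the same rule applies.
The other patterns: stems ending in -z add -um; stems ending in -n add the prefix lu-.
So kizi → kizioth.

kizioth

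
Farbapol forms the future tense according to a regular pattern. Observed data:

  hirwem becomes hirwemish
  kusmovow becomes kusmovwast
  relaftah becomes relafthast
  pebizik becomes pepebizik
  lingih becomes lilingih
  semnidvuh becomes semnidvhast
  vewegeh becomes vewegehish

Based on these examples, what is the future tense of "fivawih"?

lingih and vewegeh both end in -h yet inflect differently (lilingih, vewegehish), so the final letter is not what conditions the rule; the last vowel is.
"fivawih" has last vowel 'i'. The stems whose last vowel is 'i' (lingih → lilingih, pebizik → pepebizik) repeat the first consonant+vowel as a prefix.
The other patterns: stems whose last vowel is 'e' add -ish; stems whose last vowel is 'a', 'o' or 'u' delete the last vowel and add -ast.
So fivawih → fifivawih.

fifivawih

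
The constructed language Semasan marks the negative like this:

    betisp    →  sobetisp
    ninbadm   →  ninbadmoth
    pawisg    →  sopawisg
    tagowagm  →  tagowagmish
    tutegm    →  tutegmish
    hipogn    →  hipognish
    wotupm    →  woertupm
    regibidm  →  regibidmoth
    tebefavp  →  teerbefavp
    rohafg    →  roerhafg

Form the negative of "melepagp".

"melepagp" has second-to-last letter 'g'. The stems whose second-to-last letter is 'g' (tagowagm → tagowagmish, tutegm → tutegmish, hipogn → hipognish) add -ish.
The other patterns: stems whose second-to-last letter is 's' add the prefix so-; stems whose second-to-last letter is 'd' add -oth; stems whose second-to-last letter is 'f', 'p' or 'v' insert -er- after the first vowel.
So melepagp → melepagpish.

melepagpish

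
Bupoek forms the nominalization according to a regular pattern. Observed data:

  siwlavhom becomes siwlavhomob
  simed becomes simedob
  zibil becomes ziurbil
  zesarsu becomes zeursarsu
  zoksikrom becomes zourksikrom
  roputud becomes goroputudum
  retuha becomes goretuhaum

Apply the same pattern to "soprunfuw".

soprunfuwob

siwlavhom and zoksikrom both end in -m yet inflect differently (siwlavhomob, zourksikrom), so the final letter is not what conditions the rule; the first letter is.
"soprunfuw" begins with s-. The stems beginning with s- (siwlavhom → siwlavhomob, simed → simedob) add -ob.
The other patterns: stems beginning with z- insert -ur- after the first vowel; stems beginning with r- add go- … -um around the stem.
So soprunfuw → soprunfuwob.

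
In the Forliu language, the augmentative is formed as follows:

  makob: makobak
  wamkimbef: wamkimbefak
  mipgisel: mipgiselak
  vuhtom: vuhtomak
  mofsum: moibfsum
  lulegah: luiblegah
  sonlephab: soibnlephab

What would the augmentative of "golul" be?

goiblul

"golul" has last vowel 'u'. The one such stem in the data (mofsum → moibfsum) inserts -ib- after the first vowel (as do lulegah, sonlephab), so the same rule applies.
So golul → goiblul.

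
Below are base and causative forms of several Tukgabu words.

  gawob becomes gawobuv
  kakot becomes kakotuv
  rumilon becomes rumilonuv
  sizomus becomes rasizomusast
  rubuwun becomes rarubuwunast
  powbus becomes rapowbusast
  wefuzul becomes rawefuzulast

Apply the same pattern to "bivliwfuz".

rabivliwfuzast

rumilon and rubuwun both end in -n yet inflect differently (rumilonuv, rarubuwunast), so the final letter is not what conditions the rule; the last vowel is.
"bivliwfuz" has last vowel 'u'. The stems whose last vowel is 'u' (sizomus → rasizomusast, rubuwun → rarubuwunast, powbus → rapowbusast) add ra- … -ast around the stem.
The other pattern: stems whose last vowel is 'o' add -uv.
So bivliwfuz → rabivliwfuzast.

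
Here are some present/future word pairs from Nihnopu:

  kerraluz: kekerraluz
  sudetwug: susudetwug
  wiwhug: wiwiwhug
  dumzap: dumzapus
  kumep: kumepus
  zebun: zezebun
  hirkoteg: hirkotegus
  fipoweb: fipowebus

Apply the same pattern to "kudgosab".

kudgosabus

wiwhug and hirkoteg both end in -g yet inflect differently (wiwiwhug, hirkotegus), so the final letter is not what conditions the rule; the last vowel is.
"kudgosab" has last vowel 'a'. The one such stem in the data (dumzap → dumzapus) adds -us, so the same rule applies.
The other pattern: stems whose last vowel is 'u' repeat the first consonant+vowel as a prefix.
So kudgosab → kudgosabus.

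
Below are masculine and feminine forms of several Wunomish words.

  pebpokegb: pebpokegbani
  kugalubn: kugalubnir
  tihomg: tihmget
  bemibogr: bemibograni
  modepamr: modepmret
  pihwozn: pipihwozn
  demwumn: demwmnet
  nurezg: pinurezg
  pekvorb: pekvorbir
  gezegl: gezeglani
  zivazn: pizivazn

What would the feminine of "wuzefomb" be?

"wuzefomb" has second-to-last letter 'm'. The stems whose second-to-last letter is 'm' (demwumn → demwmnet, modepamr → modepmret, tihomg → tihmget) delete the last vowel and add -et.
So wuzefomb → wuzefmbet.

wuzefmbet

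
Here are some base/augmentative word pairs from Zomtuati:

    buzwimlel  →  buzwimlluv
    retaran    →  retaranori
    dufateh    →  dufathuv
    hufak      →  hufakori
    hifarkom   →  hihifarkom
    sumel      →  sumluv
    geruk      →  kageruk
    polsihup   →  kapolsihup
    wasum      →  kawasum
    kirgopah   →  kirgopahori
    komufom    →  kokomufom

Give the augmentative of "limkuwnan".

limkuwnanori

hufak and geruk both end in -k yet inflect differently (hufakori, kageruk), so the final letter is not what conditions the rule; the last vowel is.
"limkuwnan" has last vowel 'a'. The stems whose last vowel is 'a' (kirgopah → kirgopahori, retaran → retaranori, hufak → hufakori) add -ori.
The other patterns: stems whose last vowel is 'o' repeat the first consonant+vowel as a prefix; stems whose last vowel is 'u' add the prefix ka-; stems whose last vowel is 'e' delete the last vowel and add -uv.
So limkuwnan → limkuwnanori.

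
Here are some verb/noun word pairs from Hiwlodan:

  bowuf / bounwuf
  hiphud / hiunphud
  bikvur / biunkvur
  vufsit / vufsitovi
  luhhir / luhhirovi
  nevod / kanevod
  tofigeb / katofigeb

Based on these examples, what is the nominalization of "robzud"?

"robzud" has last vowel 'u'. The stems whose last vowel is 'u' (bowuf → bounwuf, hiphud → hiunphud, bikvur → biunkvur) insert -un- after the first vowel.
So robzud → rounbzud.

rounbzud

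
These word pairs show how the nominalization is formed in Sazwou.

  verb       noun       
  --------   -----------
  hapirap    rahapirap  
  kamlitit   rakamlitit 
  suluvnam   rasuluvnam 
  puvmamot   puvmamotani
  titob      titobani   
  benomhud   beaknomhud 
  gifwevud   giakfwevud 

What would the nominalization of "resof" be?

resofani

kamlitit and puvmamot both end in -t yet inflect differently (rakamlitit, puvmamotani), so the final letter is not what conditions the rule; the last vowel is.
"resof" has last vowel 'o'. The stems whose last vowel is 'o' (puvmamot → puvmamotani, titob → titobani) add -ani.
So resof → resofani.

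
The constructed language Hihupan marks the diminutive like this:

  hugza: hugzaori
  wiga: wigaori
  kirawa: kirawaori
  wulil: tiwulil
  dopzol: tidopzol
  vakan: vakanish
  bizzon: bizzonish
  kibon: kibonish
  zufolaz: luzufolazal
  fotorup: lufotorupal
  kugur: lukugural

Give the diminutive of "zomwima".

zomwimaori

hugza and vakan both have last vowel 'a' yet inflect differently (hugzaori, vakanish), so the last vowel is not what conditions the rule; the final letter is.
"zomwima" ends in -a. The stems ending in -a (hugza → hugzaori, wiga → wigaori, kirawa → kirawaori) add -ori.
The other patterns: stems ending in -l add the prefix ti-; stems ending in -n add -ish; stems ending in -p, -r or -z add lu- … -al around the stem.
So zomwima → zomwimaori.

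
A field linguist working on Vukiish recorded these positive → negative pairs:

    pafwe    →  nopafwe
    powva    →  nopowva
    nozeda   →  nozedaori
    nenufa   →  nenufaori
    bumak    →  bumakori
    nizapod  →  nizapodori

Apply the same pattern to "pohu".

"pohu" begins with p-. The stems beginning with p- (pafwe → nopafwe, powva → nopowva) add the prefix no-.
So pohu → nopohu.

nopohu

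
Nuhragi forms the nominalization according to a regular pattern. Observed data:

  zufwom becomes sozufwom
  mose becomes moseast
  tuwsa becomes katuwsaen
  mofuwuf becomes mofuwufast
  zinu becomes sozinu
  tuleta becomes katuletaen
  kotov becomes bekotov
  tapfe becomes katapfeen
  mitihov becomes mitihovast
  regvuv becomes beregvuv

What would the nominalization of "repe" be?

tapfe and mose both end in -e yet inflect differently (katapfeen, moseast), so the final letter is not what conditions the rule; the first letter is.
"repe" begins with r-. The one such stem in the data (regvuv → beregvuv) adds the prefix be-, so the same rule applies.
So repe → berepe.

berepe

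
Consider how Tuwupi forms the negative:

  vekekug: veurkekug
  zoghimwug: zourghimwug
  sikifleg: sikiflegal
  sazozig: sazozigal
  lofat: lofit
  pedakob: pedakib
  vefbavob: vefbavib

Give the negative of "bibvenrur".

vekekug and sikifleg both end in -g yet inflect differently (veurkekug, sikiflegal), so the final letter is not what conditions the rule; the last vowel is.
"bibvenrur" has last vowel 'u'. The stems whose last vowel is 'u' (vekekug → veurkekug, zoghimwug → zourghimwug) insert -ur- after the first vowel.
The other patterns: stems whose last vowel is 'e' or 'i' add -al; stems whose last vowel is 'a' or 'o' change the last vowel to 'i'.
So bibvenrur → biurbvenrur.

biurbvenrur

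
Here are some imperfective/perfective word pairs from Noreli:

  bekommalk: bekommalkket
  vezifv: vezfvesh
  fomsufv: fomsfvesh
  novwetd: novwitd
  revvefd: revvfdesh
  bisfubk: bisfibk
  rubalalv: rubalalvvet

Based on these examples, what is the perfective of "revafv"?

vezifv and rubalalv both end in -v yet inflect differently (vezfvesh, rubalalvvet), so the final letter is not what conditions the rule; the second-to-last letter is.
"revafv" has second-to-last letter 'f'. The stems whose second-to-last letter is 'f' (revvefd → revvfdesh, vezifv → vezfvesh, fomsufv → fomsfvesh) delete the last vowel and add -esh.
So revafv → revfvesh.

revfvesh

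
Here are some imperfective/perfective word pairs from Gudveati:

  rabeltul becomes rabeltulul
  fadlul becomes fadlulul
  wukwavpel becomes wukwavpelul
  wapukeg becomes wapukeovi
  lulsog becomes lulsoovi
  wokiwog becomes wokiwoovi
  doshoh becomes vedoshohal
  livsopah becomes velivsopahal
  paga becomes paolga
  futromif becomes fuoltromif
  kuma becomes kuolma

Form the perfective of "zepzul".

zepzulul

"zepzul" ends in -l. The stems ending in -l (rabeltul → rabeltulul, fadlul → fadlulul, wukwavpel → wukwavpelul) add -ul.
The other patterns: stems ending in -g drop the final letter and add -ovi; stems ending in -h add ve- … -al around the stem; stems ending in -a or -f insert -ol- after the first vowel.
So zepzul → zepzulul.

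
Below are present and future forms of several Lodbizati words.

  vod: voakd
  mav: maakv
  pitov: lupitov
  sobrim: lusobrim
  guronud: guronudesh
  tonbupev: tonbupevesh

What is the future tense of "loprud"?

luloprud

"loprud" has 2 vowels. The stems with 2 vowels (pitov → lupitov, sobrim → lusobrim) add the prefix lu-.
The other patterns: stems with 1 vowel insert -ak- after the first vowel; stems with 3 vowels add -esh.
So loprud → luloprud.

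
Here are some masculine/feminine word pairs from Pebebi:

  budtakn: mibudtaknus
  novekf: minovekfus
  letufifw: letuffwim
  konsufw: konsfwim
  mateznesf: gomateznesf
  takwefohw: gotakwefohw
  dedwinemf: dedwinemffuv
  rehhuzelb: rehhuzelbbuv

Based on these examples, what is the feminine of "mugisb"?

novekf and mateznesf both end in -f yet inflect differently (minovekfus, gomateznesf), so the final letter is not what conditions the rule; the second-to-last letter is.
"mugisb" has second-to-last letter 's'. The one such stem in the data (mateznesf → gomateznesf) adds the prefix go-, so the same rule applies.
The other patterns: stems whose second-to-last letter is 'k' add mi- … -us around the stem; stems whose second-to-last letter is 'f' delete the last vowel and add -im; stems whose second-to-last letter is 'l' or 'm' double the final consonant and add -uv.
So mugisb → gomugisb.

gomugisb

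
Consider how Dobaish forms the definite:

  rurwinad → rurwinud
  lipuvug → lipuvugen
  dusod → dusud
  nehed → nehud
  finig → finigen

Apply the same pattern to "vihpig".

vihpigen

"vihpig" ends in -g. The stems ending in -g (finig → finigen, lipuvug → lipuvugen) add -en.
So vihpig → vihpigen.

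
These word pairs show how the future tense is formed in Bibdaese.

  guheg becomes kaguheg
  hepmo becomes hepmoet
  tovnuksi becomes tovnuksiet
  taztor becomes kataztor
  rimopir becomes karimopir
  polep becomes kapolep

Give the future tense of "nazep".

kanazep

rimopir and tovnuksi both have last vowel 'i' yet inflect differently (karimopir, tovnuksiet), so the last vowel is not what conditions the rule; whether the stem ends in a vowel or a consonant is.
"nazep" ends in a consonant. The stems ending in a consonant (taztor → kataztor, rimopir → karimopir, polep → kapolep) add the prefix ka-.
So nazep → kanazep.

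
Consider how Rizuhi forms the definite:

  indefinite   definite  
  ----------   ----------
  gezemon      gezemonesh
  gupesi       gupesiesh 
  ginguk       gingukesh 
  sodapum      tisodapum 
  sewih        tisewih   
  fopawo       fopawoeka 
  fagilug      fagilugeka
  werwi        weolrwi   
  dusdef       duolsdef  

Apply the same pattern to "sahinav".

gupesi and werwi both end in -i yet inflect differently (gupesiesh, weolrwi), so the final letter is not what conditions the rule; the first letter is.
"sahinav" begins with s-. The stems beginning with s- (sodapum → tisodapum, sewih → tisewih) add the prefix ti-.
The other patterns: stems beginning with g- add -esh; stems beginning with f- add -eka; stems beginning with d- or w- insert -ol- after the first vowel.
So sahinav → tisahinav.

tisahinav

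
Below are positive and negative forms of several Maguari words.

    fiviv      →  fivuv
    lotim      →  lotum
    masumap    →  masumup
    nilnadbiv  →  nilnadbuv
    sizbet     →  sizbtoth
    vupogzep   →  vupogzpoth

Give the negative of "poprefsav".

masumap and vupogzep both end in -p yet inflect differently (masumup, vupogzpoth), so the final letter is not what conditions the rule; the last vowel is.
"poprefsav" has last vowel 'a'. The one such stem in the data (masumap → masumup) changes the last vowel to 'u' (as do fiviv, lotim), so the same rule applies.
So poprefsav → poprefsuv.

poprefsuv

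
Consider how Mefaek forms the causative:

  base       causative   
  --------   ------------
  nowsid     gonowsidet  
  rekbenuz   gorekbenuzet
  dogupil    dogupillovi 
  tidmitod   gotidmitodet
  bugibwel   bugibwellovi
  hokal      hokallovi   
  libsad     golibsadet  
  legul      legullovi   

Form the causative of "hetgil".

hetgillovi

"hetgil" ends in -l. The stems ending in -l (legul → legullovi, hokal → hokallovi, bugibwel → bugibwellovi) double the final consonant and add -ovi.
So hetgil → hetgillovi.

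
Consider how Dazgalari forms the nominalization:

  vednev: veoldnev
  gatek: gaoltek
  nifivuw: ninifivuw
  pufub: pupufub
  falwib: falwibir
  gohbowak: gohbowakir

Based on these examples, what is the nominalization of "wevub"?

wewevub

pufub and falwib both end in -b yet inflect differently (pupufub, falwibir), so the final letter is not what conditions the rule; the last vowel is.
"wevub" has last vowel 'u'. The stems whose last vowel is 'u' (nifivuw → ninifivuw, pufub → pupufub) repeat the first consonant+vowel as a prefix.
So wevub → wewevub.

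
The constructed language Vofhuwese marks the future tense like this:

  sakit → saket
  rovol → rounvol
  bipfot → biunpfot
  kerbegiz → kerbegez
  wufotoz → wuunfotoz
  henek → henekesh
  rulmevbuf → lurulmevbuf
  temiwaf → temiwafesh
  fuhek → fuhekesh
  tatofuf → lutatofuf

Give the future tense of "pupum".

lupupum

"pupum" has last vowel 'u'. The stems whose last vowel is 'u' (rulmevbuf → lurulmevbuf, tatofuf → lutatofuf) add the prefix lu-.
So pupum → lupupum.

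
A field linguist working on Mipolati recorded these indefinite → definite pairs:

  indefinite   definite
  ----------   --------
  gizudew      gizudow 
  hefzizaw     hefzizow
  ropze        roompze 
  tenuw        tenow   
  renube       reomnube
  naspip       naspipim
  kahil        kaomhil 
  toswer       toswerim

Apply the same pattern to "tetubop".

tetubopim

"tetubop" ends in -p. The one such stem in the data (naspip → naspipim) adds -im, so the same rule applies.
So tetubop → tetubopim.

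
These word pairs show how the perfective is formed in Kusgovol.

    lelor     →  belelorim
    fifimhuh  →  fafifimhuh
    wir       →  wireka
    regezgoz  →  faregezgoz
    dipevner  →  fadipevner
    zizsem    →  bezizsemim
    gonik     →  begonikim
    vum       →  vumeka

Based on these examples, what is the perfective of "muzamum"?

"muzamum" has 3 vowels. The stems with 3 vowels (regezgoz → faregezgoz, dipevner → fadipevner, fifimhuh → fafifimhuh) add the prefix fa-.
So muzamum → famuzamum.

famuzamum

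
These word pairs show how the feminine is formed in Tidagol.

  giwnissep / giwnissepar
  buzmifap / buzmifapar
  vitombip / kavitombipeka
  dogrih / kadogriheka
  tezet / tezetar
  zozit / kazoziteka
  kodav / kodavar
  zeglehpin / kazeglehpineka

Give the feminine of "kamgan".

tezet and zozit both end in -t yet inflect differently (tezetar, kazoziteka), so the final letter is not what conditions the rule; the last vowel is.
"kamgan" has last vowel 'a'. The stems whose last vowel is 'a' (kodav → kodavar, buzmifap → buzmifapar) add -ar.
The other pattern: stems whose last vowel is 'i' add ka- … -eka around the stem.
So kamgan → kamganar.

kamganar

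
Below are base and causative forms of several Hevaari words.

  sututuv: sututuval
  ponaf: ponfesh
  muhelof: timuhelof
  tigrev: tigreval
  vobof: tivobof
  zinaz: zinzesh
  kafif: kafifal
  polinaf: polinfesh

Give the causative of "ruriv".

"ruriv" has last vowel 'i'. The one such stem in the data (kafif → kafifal) adds -al, so the same rule applies.
The other patterns: stems whose last vowel is 'a' delete the last vowel and add -esh; stems whose last vowel is 'o' add the prefix ti-.
So ruriv → rurival.

rurival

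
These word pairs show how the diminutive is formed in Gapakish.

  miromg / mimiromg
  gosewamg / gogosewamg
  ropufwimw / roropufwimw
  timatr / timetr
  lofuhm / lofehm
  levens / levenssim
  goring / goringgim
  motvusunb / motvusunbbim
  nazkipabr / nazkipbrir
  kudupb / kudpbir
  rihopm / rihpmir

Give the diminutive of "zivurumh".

zizivurumh

miromg and goring both end in -g yet inflect differently (mimiromg, goringgim), so the final letter is not what conditions the rule; the second-to-last letter is.
"zivurumh" has second-to-last letter 'm'. The stems whose second-to-last letter is 'm' (miromg → mimiromg, gosewamg → gogosewamg, ropufwimw → roropufwimw) repeat the first consonant+vowel as a prefix.
The other patterns: stems whose second-to-last letter is 'h' or 't' change the last vowel to 'e'; stems whose second-to-last letter is 'n' double the final consonant and add -im; stems whose second-to-last letter is 'b' or 'p' delete the last vowel and add -ir.
So zivurumh → zizivurumh.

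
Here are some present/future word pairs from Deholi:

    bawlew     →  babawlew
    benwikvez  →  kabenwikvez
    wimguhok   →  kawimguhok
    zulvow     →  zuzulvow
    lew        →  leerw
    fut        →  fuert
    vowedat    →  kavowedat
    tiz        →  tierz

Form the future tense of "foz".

foerz

lew and bawlew both end in -w yet inflect differently (leerw, babawlew), so the final letter is not what conditions the rule; the number of vowels is.
"foz" has 1 vowel. The stems with 1 vowel (fut → fuert, tiz → tierz, lew → leerw) insert -er- after the first vowel.
So foz → foerz.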